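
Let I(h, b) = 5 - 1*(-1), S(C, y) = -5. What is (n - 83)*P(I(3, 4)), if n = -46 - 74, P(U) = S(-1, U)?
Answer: 1015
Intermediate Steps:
I(h, b) = 6 (I(h, b) = 5 + 1 = 6)
P(U) = -5
n = -120
(n - 83)*P(I(3, 4)) = (-120 - 83)*(-5) = -203*(-5) = 1015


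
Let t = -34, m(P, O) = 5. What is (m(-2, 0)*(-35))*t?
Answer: 5950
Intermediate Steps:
(m(-2, 0)*(-35))*t = (5*(-35))*(-34) = -175*(-34) = 5950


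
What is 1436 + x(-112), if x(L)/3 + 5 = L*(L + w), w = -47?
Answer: 54845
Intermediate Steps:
x(L) = -15 + 3*L*(-47 + L) (x(L) = -15 + 3*(L*(L - 47)) = -15 + 3*(L*(-47 + L)) = -15 + 3*L*(-47 + L))
1436 + x(-112) = 1436 + (-15 - 141*(-112) + 3*(-112)**2) = 1436 + (-15 + 15792 + 3*12544) = 1436 + (-15 + 15792 + 37632) = 1436 + 53409 = 54845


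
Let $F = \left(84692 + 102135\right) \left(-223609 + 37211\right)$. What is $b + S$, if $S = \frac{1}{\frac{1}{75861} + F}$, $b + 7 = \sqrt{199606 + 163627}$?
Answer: $- \frac{18492579379438796}{2641797054194705} + \sqrt{363233} \approx 595.69$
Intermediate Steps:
$F = -34824179146$ ($F = 186827 \left(-186398\right) = -34824179146$)
$b = -7 + \sqrt{363233}$ ($b = -7 + \sqrt{199606 + 163627} = -7 + \sqrt{363233} \approx 595.69$)
$S = - \frac{75861}{2641797054194705}$ ($S = \frac{1}{\frac{1}{75861} - 34824179146} = \frac{1}{- \frac{2641797054194705}{75861}} = - \frac{75861}{2641797054194705} \approx -2.8716 \cdot 10^{-11}$)
$b + S = \left(-7 + \sqrt{363233}\right) - \frac{75861}{2641797054194705} = - \frac{18492579379438796}{2641797054194705} + \sqrt{363233}$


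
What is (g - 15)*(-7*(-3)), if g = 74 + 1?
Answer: 1260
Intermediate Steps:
g = 75
(g - 15)*(-7*(-3)) = (75 - 15)*(-7*(-3)) = 60*21 = 1260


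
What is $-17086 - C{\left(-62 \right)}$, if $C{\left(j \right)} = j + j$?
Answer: $-16962$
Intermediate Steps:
$C{\left(j \right)} = 2 j$
$-17086 - C{\left(-62 \right)} = -17086 - 2 \left(-62\right) = -17086 - -124 = -17086 + 124 = -16962$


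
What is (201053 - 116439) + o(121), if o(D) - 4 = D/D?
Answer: 84619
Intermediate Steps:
o(D) = 5 (o(D) = 4 + D/D = 4 + 1 = 5)
(201053 - 116439) + o(121) = (201053 - 116439) + 5 = 84614 + 5 = 84619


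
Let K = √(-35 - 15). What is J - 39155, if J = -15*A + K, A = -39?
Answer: -38570 + 5*I*√2 ≈ -38570.0 + 7.0711*I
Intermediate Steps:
K = 5*I*√2 (K = √(-50) = 5*I*√2 ≈ 7.0711*I)
J = 585 + 5*I*√2 (J = -15*(-39) + 5*I*√2 = 585 + 5*I*√2 ≈ 585.0 + 7.0711*I)
J - 39155 = (585 + 5*I*√2) - 39155 = -38570 + 5*I*√2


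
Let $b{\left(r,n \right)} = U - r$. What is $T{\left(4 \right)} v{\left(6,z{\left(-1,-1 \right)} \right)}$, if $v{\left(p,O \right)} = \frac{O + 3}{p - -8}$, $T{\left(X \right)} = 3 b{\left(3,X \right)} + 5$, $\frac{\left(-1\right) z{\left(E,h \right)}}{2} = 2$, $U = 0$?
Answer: $\frac{2}{7} \approx 0.28571$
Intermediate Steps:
$z{\left(E,h \right)} = -4$ ($z{\left(E,h \right)} = \left(-2\right) 2 = -4$)
$b{\left(r,n \right)} = - r$ ($b{\left(r,n \right)} = 0 - r = - r$)
$T{\left(X \right)} = -4$ ($T{\left(X \right)} = 3 \left(\left(-1\right) 3\right) + 5 = 3 \left(-3\right) + 5 = -9 + 5 = -4$)
$v{\left(p,O \right)} = \frac{3 + O}{8 + p}$ ($v{\left(p,O \right)} = \frac{3 + O}{p + 8} = \frac{3 + O}{8 + p}$)
$T{\left(4 \right)} v{\left(6,z{\left(-1,-1 \right)} \right)} = - 4 \frac{3 - 4}{8 + 6} = - 4 \cdot \frac{1}{14} \left(-1\right) = \left(-4\right) \left(- \frac{1}{14}\right) = \frac{2}{7}$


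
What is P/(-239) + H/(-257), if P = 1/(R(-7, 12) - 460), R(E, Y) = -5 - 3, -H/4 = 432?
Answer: 193280513/28745964 ≈ 6.7237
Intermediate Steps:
H = -1728 (H = -4*432 = -1728)
R(E, Y) = -8
P = -1/468 (P = 1/(-8 - 460) = 1/(-468) = -1/468 ≈ -0.0021368)
P/(-239) + H/(-257) = -1/468/(-239) - 1728/(-257) = -1/468*(-1/239) - 1728*(-1/257) = 1/111852 + 1728/257 = 193280513/28745964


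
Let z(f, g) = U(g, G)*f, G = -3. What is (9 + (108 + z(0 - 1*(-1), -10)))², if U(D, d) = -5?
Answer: 12544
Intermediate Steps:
z(f, g) = -5*f
(9 + (108 + z(0 - 1*(-1), -10)))² = (9 + (108 - 5*(0 - 1*(-1))))² = (9 + (108 - 5*(0 + 1)))² = (9 + (108 - 5*1))² = (9 + (108 - 5))² = (9 + 103)² = 112² = 12544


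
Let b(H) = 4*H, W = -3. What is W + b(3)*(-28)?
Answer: -339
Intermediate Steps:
W + b(3)*(-28) = -3 + (4*3)*(-28) = -3 + 12*(-28) = -3 - 336 = -339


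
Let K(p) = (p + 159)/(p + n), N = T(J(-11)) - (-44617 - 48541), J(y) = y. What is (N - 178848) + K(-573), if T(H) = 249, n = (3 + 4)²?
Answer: -22385335/262 ≈ -85440.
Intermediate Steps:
n = 49 (n = 7² = 49)
N = 93407 (N = 249 - (-44617 - 48541) = 249 - 1*(-93158) = 249 + 93158 = 93407)
K(p) = (159 + p)/(49 + p) (K(p) = (p + 159)/(p + 49) = (159 + p)/(49 + p))
(N - 178848) + K(-573) = (93407 - 178848) + (159 - 573)/(49 - 573) = -85441 - 414/(-524) = -85441 - 1/524*(-414) = -85441 + 207/262 = -22385335/262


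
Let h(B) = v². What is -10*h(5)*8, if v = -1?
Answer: -80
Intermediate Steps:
h(B) = 1 (h(B) = (-1)² = 1)
-10*h(5)*8 = -10*1*8 = -10*8 = -80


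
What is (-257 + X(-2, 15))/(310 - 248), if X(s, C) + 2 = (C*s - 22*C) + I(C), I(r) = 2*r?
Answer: -19/2 ≈ -9.5000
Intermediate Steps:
X(s, C) = -2 - 20*C + C*s (X(s, C) = -2 + ((C*s - 22*C) + 2*C) = -2 + ((-22*C + C*s) + 2*C) = -2 + (-20*C + C*s) = -2 - 20*C + C*s)
(-257 + X(-2, 15))/(310 - 248) = (-257 + (-2 - 20*15 + 15*(-2)))/(310 - 248) = (-257 + (-2 - 300 - 30))/62 = (-257 - 332)*(1/62) = -589*1/62 = -19/2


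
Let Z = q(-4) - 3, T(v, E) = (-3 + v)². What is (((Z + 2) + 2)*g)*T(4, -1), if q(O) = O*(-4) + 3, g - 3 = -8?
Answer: -100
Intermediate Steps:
g = -5 (g = 3 - 8 = -5)
q(O) = 3 - 4*O (q(O) = -4*O + 3 = 3 - 4*O)
Z = 16 (Z = (3 - 4*(-4)) - 3 = (3 + 16) - 3 = 19 - 3 = 16)
(((Z + 2) + 2)*g)*T(4, -1) = (((16 + 2) + 2)*(-5))*(-3 + 4)² = ((18 + 2)*(-5))*1² = (20*(-5))*1 = -100*1 = -100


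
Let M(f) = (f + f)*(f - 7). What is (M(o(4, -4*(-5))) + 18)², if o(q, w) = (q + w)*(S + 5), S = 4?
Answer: 8155173636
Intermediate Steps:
o(q, w) = 9*q + 9*w (o(q, w) = (q + w)*(4 + 5) = (q + w)*9 = 9*q + 9*w)
M(f) = 2*f*(-7 + f) (M(f) = (2*f)*(-7 + f) = 2*f*(-7 + f))
(M(o(4, -4*(-5))) + 18)² = (2*(9*4 + 9*(-4*(-5)))*(-7 + (9*4 + 9*(-4*(-5)))) + 18)² = (2*(36 + 9*20)*(-7 + (36 + 9*20)) + 18)² = (2*(36 + 180)*(-7 + (36 + 180)) + 18)² = (2*216*(-7 + 216) + 18)² = (2*216*209 + 18)² = (90288 + 18)² = 90306² = 8155173636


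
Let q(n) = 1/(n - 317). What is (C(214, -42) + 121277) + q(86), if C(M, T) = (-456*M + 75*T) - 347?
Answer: 4665275/231 ≈ 20196.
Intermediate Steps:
q(n) = 1/(-317 + n)
C(M, T) = -347 - 456*M + 75*T
(C(214, -42) + 121277) + q(86) = ((-347 - 456*214 + 75*(-42)) + 121277) + 1/(-317 + 86) = ((-347 - 97584 - 3150) + 121277) + 1/(-231) = (-101081 + 121277) - 1/231 = 20196 - 1/231 = 4665275/231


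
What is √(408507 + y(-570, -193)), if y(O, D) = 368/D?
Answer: √15216406219/193 ≈ 639.14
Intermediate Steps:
√(408507 + y(-570, -193)) = √(408507 + 368/(-193)) = √(408507 + 368*(-1/193)) = √(408507 - 368/193) = √(78841483/193) = √15216406219/193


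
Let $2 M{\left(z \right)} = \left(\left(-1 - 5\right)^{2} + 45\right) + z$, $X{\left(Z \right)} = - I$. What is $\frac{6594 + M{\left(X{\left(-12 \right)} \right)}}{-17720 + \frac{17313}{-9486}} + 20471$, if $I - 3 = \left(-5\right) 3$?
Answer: $\frac{1147100372320}{56036411} \approx 20471.0$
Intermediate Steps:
$I = -12$ ($I = 3 - 15 = -12$)
$X{\left(Z \right)} = 12$ ($X{\left(Z \right)} = \left(-1\right) \left(-12\right) = 12$)
$M{\left(z \right)} = \frac{81}{2} + \frac{z}{2}$ ($M{\left(z \right)} = \frac{\left(\left(-1 - 5\right)^{2} + 45\right) + z}{2} = \frac{\left(\left(-6\right)^{2} + 45\right) + z}{2} = \frac{\left(36 + 45\right) + z}{2} = \frac{81 + z}{2} = \frac{81}{2} + \frac{z}{2}$)
$\frac{6594 + M{\left(X{\left(-12 \right)} \right)}}{-17720 + \frac{17313}{-9486}} + 20471 = \frac{6594 + \left(\frac{81}{2} + \frac{1}{2} \cdot 12\right)}{-17720 + \frac{17313}{-9486}} + 20471 = \frac{6594 + \left(\frac{81}{2} + 6\right)}{-17720 + 17313 \left(- \frac{1}{9486}\right)} + 20471 = \frac{6594 + \frac{93}{2}}{-17720 - \frac{5771}{3162}} + 20471 = \frac{13281}{2 \left(- \frac{56036411}{3162}\right)} + 20471 = \frac{13281}{2} \left(- \frac{3162}{56036411}\right) + 20471 = - \frac{20997261}{56036411} + 20471 = \frac{1147100372320}{56036411}$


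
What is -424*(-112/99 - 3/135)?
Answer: 242104/495 ≈ 489.10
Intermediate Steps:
-424*(-112/99 - 3/135) = -424*(-112*1/99 - 3*1/135) = -424*(-112/99 - 1/45) = -424*(-571/495) = 242104/495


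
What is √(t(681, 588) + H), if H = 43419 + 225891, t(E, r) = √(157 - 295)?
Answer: √(269310 + I*√138) ≈ 518.95 + 0.01*I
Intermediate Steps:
t(E, r) = I*√138 (t(E, r) = √(-138) = I*√138)
H = 269310
√(t(681, 588) + H) = √(I*√138 + 269310) = √(269310 + I*√138)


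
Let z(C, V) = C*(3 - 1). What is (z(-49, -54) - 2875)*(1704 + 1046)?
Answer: -8175750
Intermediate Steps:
z(C, V) = 2*C (z(C, V) = C*2 = 2*C)
(z(-49, -54) - 2875)*(1704 + 1046) = (2*(-49) - 2875)*(1704 + 1046) = (-98 - 2875)*2750 = -2973*2750 = -8175750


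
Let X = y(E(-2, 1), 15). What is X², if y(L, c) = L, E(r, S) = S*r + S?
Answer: 1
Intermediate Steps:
E(r, S) = S + S*r
X = -1 (X = 1*(1 - 2) = 1*(-1) = -1)
X² = (-1)² = 1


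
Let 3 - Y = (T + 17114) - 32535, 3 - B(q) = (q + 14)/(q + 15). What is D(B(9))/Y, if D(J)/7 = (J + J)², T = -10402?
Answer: 16807/3718944 ≈ 0.0045193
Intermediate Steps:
B(q) = 3 - (14 + q)/(15 + q) (B(q) = 3 - (q + 14)/(q + 15) = 3 - (14 + q)/(15 + q))
D(J) = 28*J² (D(J) = 7*(J + J)² = 7*(2*J)² = 7*(4*J²) = 28*J²)
Y = 25826 (Y = 3 - ((-10402 + 17114) - 32535) = 3 - (6712 - 32535) = 3 - 1*(-25823) = 3 + 25823 = 25826)
D(B(9))/Y = (28*((31 + 2*9)/(15 + 9))²)/25826 = (28*((31 + 18)/24)²)*(1/25826) = (28*((1/24)*49)²)*(1/25826) = (28*(49/24)²)*(1/25826) = (28*(2401/576))*(1/25826) = (16807/144)*(1/25826) = 16807/3718944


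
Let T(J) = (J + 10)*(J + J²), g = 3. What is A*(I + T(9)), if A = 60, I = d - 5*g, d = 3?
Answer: 101880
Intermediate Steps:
I = -12 (I = 3 - 5*3 = 3 - 15 = -12)
T(J) = (10 + J)*(J + J²)
A*(I + T(9)) = 60*(-12 + 9*(10 + 9² + 11*9)) = 60*(-12 + 9*(10 + 81 + 99)) = 60*(-12 + 9*190) = 60*(-12 + 1710) = 60*1698 = 101880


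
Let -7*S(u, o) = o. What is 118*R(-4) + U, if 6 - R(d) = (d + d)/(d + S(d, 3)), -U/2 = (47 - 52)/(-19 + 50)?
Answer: 15350/31 ≈ 495.16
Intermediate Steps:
U = 10/31 (U = -2*(47 - 52)/(-19 + 50) = -(-10)/31 = -2*(-5/31) = 10/31 ≈ 0.32258)
S(u, o) = -o/7
R(d) = 6 - 2*d/(-3/7 + d) (R(d) = 6 - (d + d)/(d - ⅐*3) = 6 - 2*d/(d - 3/7) = 6 - 2*d/(-3/7 + d))
118*R(-4) + U = 118*(2*(-9 + 14*(-4))/(-3 + 7*(-4))) + 10/31 = 118*(2*(-9 - 56)/(-3 - 28)) + 10/31 = 118*(2*(-65)/(-31)) + 10/31 = 118*(2*(-1/31)*(-65)) + 10/31 = 118*(130/31) + 10/31 = 15340/31 + 10/31 = 15350/31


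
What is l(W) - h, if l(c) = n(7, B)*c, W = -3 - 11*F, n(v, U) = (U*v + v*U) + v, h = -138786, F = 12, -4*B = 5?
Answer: 280407/2 ≈ 1.4020e+5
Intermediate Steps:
B = -5/4 (B = -¼*5 = -5/4 ≈ -1.2500)
n(v, U) = v + 2*U*v (n(v, U) = (U*v + U*v) + v = 2*U*v + v = v + 2*U*v)
W = -135 (W = -3 - 11*12 = -3 - 132 = -135)
l(c) = -21*c/2 (l(c) = (7*(1 + 2*(-5/4)))*c = (7*(1 - 5/2))*c = (7*(-3/2))*c = -21*c/2)
l(W) - h = -21/2*(-135) - 1*(-138786) = 2835/2 + 138786 = 280407/2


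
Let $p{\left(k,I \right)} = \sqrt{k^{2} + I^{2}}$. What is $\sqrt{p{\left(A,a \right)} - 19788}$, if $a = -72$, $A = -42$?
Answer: $\sqrt{-19788 + 6 \sqrt{193}} \approx 140.37 i$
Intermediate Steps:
$p{\left(k,I \right)} = \sqrt{I^{2} + k^{2}}$
$\sqrt{p{\left(A,a \right)} - 19788} = \sqrt{\sqrt{\left(-72\right)^{2} + \left(-42\right)^{2}} - 19788} = \sqrt{\sqrt{5184 + 1764} - 19788} = \sqrt{\sqrt{6948} - 19788} = \sqrt{6 \sqrt{193} - 19788} = \sqrt{-19788 + 6 \sqrt{193}}$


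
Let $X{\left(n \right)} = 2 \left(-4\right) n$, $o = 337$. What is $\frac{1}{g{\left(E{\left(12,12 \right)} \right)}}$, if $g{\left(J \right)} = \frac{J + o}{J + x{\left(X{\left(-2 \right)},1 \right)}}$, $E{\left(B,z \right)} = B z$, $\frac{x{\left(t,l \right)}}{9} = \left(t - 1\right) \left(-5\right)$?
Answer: $- \frac{531}{481} \approx -1.104$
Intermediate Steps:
$X{\left(n \right)} = - 8 n$
$x{\left(t,l \right)} = 45 - 45 t$ ($x{\left(t,l \right)} = 9 \left(t - 1\right) \left(-5\right) = 9 \left(-1 + t\right) \left(-5\right) = 9 \left(5 - 5 t\right) = 45 - 45 t$)
$g{\left(J \right)} = \frac{337 + J}{-675 + J}$ ($g{\left(J \right)} = \frac{J + 337}{J + \left(45 - 45 \left(\left(-8\right) \left(-2\right)\right)\right)} = \frac{337 + J}{J + \left(45 - 720\right)} = \frac{337 + J}{J - 675} = \frac{337 + J}{-675 + J}$)
$\frac{1}{g{\left(E{\left(12,12 \right)} \right)}} = \frac{1}{\frac{1}{-675 + 12 \cdot 12} \left(337 + 12 \cdot 12\right)} = \frac{1}{\frac{1}{-675 + 144} \left(337 + 144\right)} = \frac{1}{\frac{1}{-531} \cdot 481} = \frac{1}{\left(- \frac{1}{531}\right) 481} = \frac{1}{- \frac{481}{531}} = - \frac{531}{481}$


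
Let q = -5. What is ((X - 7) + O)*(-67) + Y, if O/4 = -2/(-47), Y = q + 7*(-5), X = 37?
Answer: -96886/47 ≈ -2061.4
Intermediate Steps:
Y = -40 (Y = -5 + 7*(-5) = -5 - 35 = -40)
O = 8/47 (O = 4*(-2/(-47)) = 4*(-2*(-1/47)) = 4*(2/47) = 8/47 ≈ 0.17021)
((X - 7) + O)*(-67) + Y = ((37 - 7) + 8/47)*(-67) - 40 = (30 + 8/47)*(-67) - 40 = (1418/47)*(-67) - 40 = -95006/47 - 40 = -96886/47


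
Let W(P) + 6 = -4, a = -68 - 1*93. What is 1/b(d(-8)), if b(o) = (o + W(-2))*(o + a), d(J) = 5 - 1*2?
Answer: 1/1106 ≈ 0.00090416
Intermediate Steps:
d(J) = 3 (d(J) = 5 - 2 = 3)
a = -161 (a = -68 - 93 = -161)
W(P) = -10 (W(P) = -6 - 4 = -10)
b(o) = (-161 + o)*(-10 + o) (b(o) = (o - 10)*(o - 161) = (-10 + o)*(-161 + o) = (-161 + o)*(-10 + o))
1/b(d(-8)) = 1/(1610 + 3**2 - 171*3) = 1/(1610 + 9 - 513) = 1/1106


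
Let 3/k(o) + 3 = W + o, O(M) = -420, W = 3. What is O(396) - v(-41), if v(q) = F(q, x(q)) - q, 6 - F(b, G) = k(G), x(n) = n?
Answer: -19150/41 ≈ -467.07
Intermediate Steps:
k(o) = 3/o (k(o) = 3/(-3 + (3 + o)) = 3/o)
F(b, G) = 6 - 3/G
v(q) = 6 - q - 3/q (v(q) = (6 - 3/q) - q = 6 - q - 3/q)
O(396) - v(-41) = -420 - (6 - 1*(-41) - 3/(-41)) = -420 - (6 + 41 - 3*(-1/41)) = -420 - (6 + 41 + 3/41) = -420 - 1*1930/41 = -420 - 1930/41 = -19150/41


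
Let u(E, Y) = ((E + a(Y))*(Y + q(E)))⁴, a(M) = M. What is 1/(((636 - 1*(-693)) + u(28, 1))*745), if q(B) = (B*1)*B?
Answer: 1/200090694360299955730 ≈ 4.9977e-21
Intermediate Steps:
q(B) = B² (q(B) = B*B = B²)
u(E, Y) = (E + Y)⁴*(Y + E²)⁴ (u(E, Y) = ((E + Y)*(Y + E²))⁴ = (E + Y)⁴*(Y + E²)⁴)
1/(((636 - 1*(-693)) + u(28, 1))*745) = 1/(((636 - 1*(-693)) + (28 + 1)⁴*(1 + 28²)⁴)*745) = 1/(((636 + 693) + 29⁴*(1 + 784)⁴)*745) = 1/((1329 + 707281*785⁴)*745) = 1/((1329 + 707281*379733250625)*745) = 1/((1329 + 268578113235300625)*745) = 1/(268578113235301954*745) = 1/200090694360299955730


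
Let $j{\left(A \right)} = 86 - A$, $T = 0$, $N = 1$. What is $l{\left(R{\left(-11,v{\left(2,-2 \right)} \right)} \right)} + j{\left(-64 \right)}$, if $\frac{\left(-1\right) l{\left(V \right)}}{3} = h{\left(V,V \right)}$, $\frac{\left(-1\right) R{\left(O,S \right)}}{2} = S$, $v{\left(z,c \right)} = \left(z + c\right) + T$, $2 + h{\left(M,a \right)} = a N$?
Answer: $156$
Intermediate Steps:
$h{\left(M,a \right)} = -2 + a$ ($h{\left(M,a \right)} = -2 + a 1 = -2 + a$)
$v{\left(z,c \right)} = c + z$ ($v{\left(z,c \right)} = \left(z + c\right) + 0 = \left(c + z\right) + 0 = c + z$)
$R{\left(O,S \right)} = - 2 S$
$l{\left(V \right)} = 6 - 3 V$ ($l{\left(V \right)} = - 3 \left(-2 + V\right) = 6 - 3 V$)
$l{\left(R{\left(-11,v{\left(2,-2 \right)} \right)} \right)} + j{\left(-64 \right)} = \left(6 - 3 \left(- 2 \left(-2 + 2\right)\right)\right) + \left(86 - -64\right) = \left(6 - 3 \left(\left(-2\right) 0\right)\right) + \left(86 + 64\right) = \left(6 - 0\right) + 150 = \left(6 + 0\right) + 150 = 6 + 150 = 156$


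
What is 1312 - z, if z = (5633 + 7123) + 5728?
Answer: -17172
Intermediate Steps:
z = 18484 (z = 12756 + 5728 = 18484)
1312 - z = 1312 - 1*18484 = 1312 - 18484 = -17172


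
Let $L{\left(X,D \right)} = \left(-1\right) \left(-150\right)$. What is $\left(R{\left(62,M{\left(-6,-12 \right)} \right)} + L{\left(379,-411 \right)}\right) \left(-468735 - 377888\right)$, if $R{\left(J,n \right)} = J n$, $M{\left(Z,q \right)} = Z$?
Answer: $187950306$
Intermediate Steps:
$L{\left(X,D \right)} = 150$
$\left(R{\left(62,M{\left(-6,-12 \right)} \right)} + L{\left(379,-411 \right)}\right) \left(-468735 - 377888\right) = \left(62 \left(-6\right) + 150\right) \left(-468735 - 377888\right) = \left(-372 + 150\right) \left(-846623\right) = \left(-222\right) \left(-846623\right) = 187950306$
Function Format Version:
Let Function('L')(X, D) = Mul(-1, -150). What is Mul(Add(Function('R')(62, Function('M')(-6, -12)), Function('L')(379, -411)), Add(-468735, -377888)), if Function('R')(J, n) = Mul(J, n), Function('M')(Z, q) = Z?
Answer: 187950306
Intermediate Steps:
Function('L')(X, D) = 150
Mul(Add(Function('R')(62, Function('M')(-6, -12)), Function('L')(379, -411)), Add(-468735, -377888)) = Mul(Add(Mul(62, -6), 150), Add(-468735, -377888)) = Mul(Add(-372, 150), -846623) = Mul(-222, -846623) = 187950306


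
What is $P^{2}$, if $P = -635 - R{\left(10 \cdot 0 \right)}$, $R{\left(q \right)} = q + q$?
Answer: $403225$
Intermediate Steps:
$R{\left(q \right)} = 2 q$
$P = -635$ ($P = -635 - 2 \cdot 10 \cdot 0 = -635 - 2 \cdot 0 = -635 - 0 = -635 + 0 = -635$)
$P^{2} = \left(-635\right)^{2} = 403225$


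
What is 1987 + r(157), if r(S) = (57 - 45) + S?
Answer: 2156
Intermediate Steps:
r(S) = 12 + S
1987 + r(157) = 1987 + (12 + 157) = 1987 + 169 = 2156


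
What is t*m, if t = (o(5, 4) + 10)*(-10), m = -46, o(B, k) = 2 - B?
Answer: 3220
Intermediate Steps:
t = -70 (t = ((2 - 1*5) + 10)*(-10) = ((2 - 5) + 10)*(-10) = (-3 + 10)*(-10) = 7*(-10) = -70)
t*m = -70*(-46) = 3220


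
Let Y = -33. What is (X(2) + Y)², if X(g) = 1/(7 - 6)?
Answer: 1024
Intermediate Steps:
X(g) = 1 (X(g) = 1/1 = 1)
(X(2) + Y)² = (1 - 33)² = (-32)² = 1024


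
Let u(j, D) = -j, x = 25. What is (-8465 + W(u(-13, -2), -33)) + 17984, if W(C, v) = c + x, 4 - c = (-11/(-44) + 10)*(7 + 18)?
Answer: 37167/4 ≈ 9291.8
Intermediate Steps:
c = -1009/4 (c = 4 - (-11/(-44) + 10)*(7 + 18) = 4 - (-11*(-1/44) + 10)*25 = 4 - (¼ + 10)*25 = 4 - 41*25/4 = 4 - 1*1025/4 = 4 - 1025/4 = -1009/4 ≈ -252.25)
W(C, v) = -909/4 (W(C, v) = -1009/4 + 25 = -909/4)
(-8465 + W(u(-13, -2), -33)) + 17984 = (-8465 - 909/4) + 17984 = -34769/4 + 17984 = 37167/4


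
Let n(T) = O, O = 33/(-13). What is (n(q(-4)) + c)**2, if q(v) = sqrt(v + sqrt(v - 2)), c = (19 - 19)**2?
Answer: 1089/169 ≈ 6.4438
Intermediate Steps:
c = 0 (c = 0**2 = 0)
q(v) = sqrt(v + sqrt(-2 + v))
O = -33/13 (O = 33*(-1/13) = -33/13 ≈ -2.5385)
n(T) = -33/13
(n(q(-4)) + c)**2 = (-33/13 + 0)**2 = (-33/13)**2 = 1089/169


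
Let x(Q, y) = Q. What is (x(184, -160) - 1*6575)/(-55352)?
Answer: 581/5032 ≈ 0.11546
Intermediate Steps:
(x(184, -160) - 1*6575)/(-55352) = (184 - 1*6575)/(-55352) = (184 - 6575)*(-1/55352) = -6391*(-1/55352) = 581/5032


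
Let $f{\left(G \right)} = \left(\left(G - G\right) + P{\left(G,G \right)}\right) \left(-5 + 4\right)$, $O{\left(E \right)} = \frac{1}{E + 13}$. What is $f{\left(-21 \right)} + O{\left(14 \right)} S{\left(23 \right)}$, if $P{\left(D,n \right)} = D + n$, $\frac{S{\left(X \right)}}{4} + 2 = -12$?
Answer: $\frac{1078}{27} \approx 39.926$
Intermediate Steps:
$S{\left(X \right)} = -56$ ($S{\left(X \right)} = -8 + 4 \left(-12\right) = -8 - 48 = -56$)
$O{\left(E \right)} = \frac{1}{13 + E}$
$f{\left(G \right)} = - 2 G$ ($f{\left(G \right)} = \left(\left(G - G\right) + \left(G + G\right)\right) \left(-5 + 4\right) = \left(0 + 2 G\right) \left(-1\right) = 2 G \left(-1\right) = - 2 G$)
$f{\left(-21 \right)} + O{\left(14 \right)} S{\left(23 \right)} = \left(-2\right) \left(-21\right) + \frac{1}{13 + 14} \left(-56\right) = 42 + \frac{1}{27} \left(-56\right) = 42 - \frac{56}{27} = \frac{1078}{27}$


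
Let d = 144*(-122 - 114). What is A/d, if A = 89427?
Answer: -29809/11328 ≈ -2.6314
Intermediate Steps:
d = -33984 (d = 144*(-236) = -33984)
A/d = 89427/(-33984) = 89427*(-1/33984) = -29809/11328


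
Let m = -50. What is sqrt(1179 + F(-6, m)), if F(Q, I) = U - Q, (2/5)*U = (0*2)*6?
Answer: sqrt(1185) ≈ 34.424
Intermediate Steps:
U = 0 (U = 5*((0*2)*6)/2 = 5*(0*6)/2 = (5/2)*0 = 0)
F(Q, I) = -Q (F(Q, I) = 0 - Q = -Q)
sqrt(1179 + F(-6, m)) = sqrt(1179 - 1*(-6)) = sqrt(1179 + 6) = sqrt(1185)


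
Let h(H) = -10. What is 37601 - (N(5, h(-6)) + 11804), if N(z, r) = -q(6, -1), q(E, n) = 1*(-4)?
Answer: 25793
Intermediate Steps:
q(E, n) = -4
N(z, r) = 4 (N(z, r) = -1*(-4) = 4)
37601 - (N(5, h(-6)) + 11804) = 37601 - (4 + 11804) = 37601 - 1*11808 = 37601 - 11808 = 25793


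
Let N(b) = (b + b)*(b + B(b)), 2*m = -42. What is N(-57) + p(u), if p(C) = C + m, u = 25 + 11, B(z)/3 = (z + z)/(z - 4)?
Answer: 358305/61 ≈ 5873.9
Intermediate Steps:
B(z) = 6*z/(-4 + z) (B(z) = 3*((z + z)/(z - 4)) = 3*((2*z)/(-4 + z)) = 3*(2*z/(-4 + z)) = 6*z/(-4 + z))
u = 36
m = -21 (m = (1/2)*(-42) = -21)
N(b) = 2*b*(b + 6*b/(-4 + b)) (N(b) = (b + b)*(b + 6*b/(-4 + b)) = (2*b)*(b + 6*b/(-4 + b)) = 2*b*(b + 6*b/(-4 + b)))
p(C) = -21 + C (p(C) = C - 21 = -21 + C)
N(-57) + p(u) = 2*(-57)**2*(2 - 57)/(-4 - 57) + (-21 + 36) = 2*3249*(-55)/(-61) + 15 = 2*3249*(-1/61)*(-55) + 15 = 357390/61 + 15 = 358305/61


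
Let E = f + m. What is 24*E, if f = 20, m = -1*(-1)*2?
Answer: 528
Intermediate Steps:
m = 2 (m = 1*2 = 2)
E = 22 (E = 20 + 2 = 22)
24*E = 24*22 = 528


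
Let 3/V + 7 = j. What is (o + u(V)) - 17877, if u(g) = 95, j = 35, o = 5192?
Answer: -12590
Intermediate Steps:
V = 3/28 (V = 3/(-7 + 35) = 3/28 ≈ 0.10714)
(o + u(V)) - 17877 = (5192 + 95) - 17877 = 5287 - 17877 = -12590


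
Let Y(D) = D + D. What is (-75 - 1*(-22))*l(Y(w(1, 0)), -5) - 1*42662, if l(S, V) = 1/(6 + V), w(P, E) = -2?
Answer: -42715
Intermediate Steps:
Y(D) = 2*D
(-75 - 1*(-22))*l(Y(w(1, 0)), -5) - 1*42662 = (-75 - 1*(-22))/(6 - 5) - 1*42662 = (-75 + 22)/1 - 42662 = -53*1 - 42662 = -53 - 42662 = -42715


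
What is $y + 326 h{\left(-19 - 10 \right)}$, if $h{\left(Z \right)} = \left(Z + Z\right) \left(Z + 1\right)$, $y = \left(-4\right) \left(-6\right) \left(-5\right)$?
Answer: $529304$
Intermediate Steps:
$y = -120$ ($y = 24 \left(-5\right) = -120$)
$h{\left(Z \right)} = 2 Z \left(1 + Z\right)$
$y + 326 h{\left(-19 - 10 \right)} = -120 + 326 \cdot 2 \left(-19 - 10\right) \left(1 - 29\right) = -120 + 326 \cdot 2 \left(-29\right) \left(1 - 29\right) = -120 + 326 \cdot 2 \left(-29\right) \left(-28\right) = -120 + 326 \cdot 1624 = -120 + 529424 = 529304$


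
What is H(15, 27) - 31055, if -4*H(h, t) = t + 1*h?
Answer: -62131/2 ≈ -31066.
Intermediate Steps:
H(h, t) = -h/4 - t/4 (H(h, t) = -(t + 1*h)/4 = -(t + h)/4 = -(h + t)/4 = -h/4 - t/4)
H(15, 27) - 31055 = (-¼*15 - ¼*27) - 31055 = (-15/4 - 27/4) - 31055 = -21/2 - 31055 = -62131/2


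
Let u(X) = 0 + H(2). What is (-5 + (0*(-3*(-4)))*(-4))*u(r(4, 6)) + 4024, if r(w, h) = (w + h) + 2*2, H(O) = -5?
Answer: 4049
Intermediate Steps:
r(w, h) = 4 + h + w (r(w, h) = (h + w) + 4 = 4 + h + w)
u(X) = -5 (u(X) = 0 - 5 = -5)
(-5 + (0*(-3*(-4)))*(-4))*u(r(4, 6)) + 4024 = (-5 + (0*(-3*(-4)))*(-4))*(-5) + 4024 = (-5 + (0*12)*(-4))*(-5) + 4024 = (-5 + 0*(-4))*(-5) + 4024 = (-5 + 0)*(-5) + 4024 = -5*(-5) + 4024 = 25 + 4024 = 4049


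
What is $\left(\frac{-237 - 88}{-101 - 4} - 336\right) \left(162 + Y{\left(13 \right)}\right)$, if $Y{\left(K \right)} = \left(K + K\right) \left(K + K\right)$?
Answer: $- \frac{5858458}{21} \approx -2.7897 \cdot 10^{5}$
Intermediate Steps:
$Y{\left(K \right)} = 4 K^{2}$ ($Y{\left(K \right)} = 2 K 2 K = 4 K^{2}$)
$\left(\frac{-237 - 88}{-101 - 4} - 336\right) \left(162 + Y{\left(13 \right)}\right) = \left(\frac{-237 - 88}{-101 - 4} - 336\right) \left(162 + 4 \cdot 13^{2}\right) = \left(- \frac{325}{-105} - 336\right) \left(162 + 4 \cdot 169\right) = \left(\left(-325\right) \left(- \frac{1}{105}\right) - 336\right) \left(162 + 676\right) = \left(\frac{65}{21} - 336\right) 838 = \left(- \frac{6991}{21}\right) 838 = - \frac{5858458}{21}$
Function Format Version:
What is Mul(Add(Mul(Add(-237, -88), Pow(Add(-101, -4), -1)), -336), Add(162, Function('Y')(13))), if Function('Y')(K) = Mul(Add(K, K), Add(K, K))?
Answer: Rational(-5858458, 21) ≈ -2.7897e+5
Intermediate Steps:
Function('Y')(K) = Mul(4, Pow(K, 2)) (Function('Y')(K) = Mul(Mul(2, K), Mul(2, K)) = Mul(4, Pow(K, 2)))
Mul(Add(Mul(Add(-237, -88), Pow(Add(-101, -4), -1)), -336), Add(162, Function('Y')(13))) = Mul(Add(Mul(Add(-237, -88), Pow(Add(-101, -4), -1)), -336), Add(162, Mul(4, Pow(13, 2)))) = Mul(Add(Mul(-325, Pow(-105, -1)), -336), Add(162, Mul(4, 169))) = Mul(Add(Mul(-325, Rational(-1, 105)), -336), Add(162, 676)) = Mul(Add(Rational(65, 21), -336), 838) = Mul(Rational(-6991, 21), 838) = Rational(-5858458, 21)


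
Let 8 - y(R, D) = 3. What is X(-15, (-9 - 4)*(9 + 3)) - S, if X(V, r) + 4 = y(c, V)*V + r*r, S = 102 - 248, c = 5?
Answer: 24403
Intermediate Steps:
y(R, D) = 5 (y(R, D) = 8 - 1*3 = 8 - 3 = 5)
S = -146
X(V, r) = -4 + r² + 5*V (X(V, r) = -4 + (5*V + r*r) = -4 + (5*V + r²) = -4 + (r² + 5*V) = -4 + r² + 5*V)
X(-15, (-9 - 4)*(9 + 3)) - S = (-4 + ((-9 - 4)*(9 + 3))² + 5*(-15)) - 1*(-146) = (-4 + (-13*12)² - 75) + 146 = (-4 + (-156)² - 75) + 146 = (-4 + 24336 - 75) + 146 = 24257 + 146 = 24403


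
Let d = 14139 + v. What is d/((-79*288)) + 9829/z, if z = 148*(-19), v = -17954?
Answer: -53225407/15994656 ≈ -3.3277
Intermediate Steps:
z = -2812
d = -3815 (d = 14139 - 17954 = -3815)
d/((-79*288)) + 9829/z = -3815/((-79*288)) + 9829/(-2812) = -3815/(-22752) + 9829*(-1/2812) = -3815*(-1/22752) - 9829/2812 = 3815/22752 - 9829/2812 = -53225407/15994656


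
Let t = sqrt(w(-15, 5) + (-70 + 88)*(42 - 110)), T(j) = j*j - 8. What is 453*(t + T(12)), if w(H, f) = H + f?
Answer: 61608 + 453*I*sqrt(1234) ≈ 61608.0 + 15913.0*I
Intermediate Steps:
T(j) = -8 + j**2 (T(j) = j**2 - 8 = -8 + j**2)
t = I*sqrt(1234) (t = sqrt((-15 + 5) + (-70 + 88)*(42 - 110)) = sqrt(-10 + 18*(-68)) = sqrt(-10 - 1224) = sqrt(-1234) = I*sqrt(1234) ≈ 35.128*I)
453*(t + T(12)) = 453*(I*sqrt(1234) + (-8 + 12**2)) = 453*(I*sqrt(1234) + (-8 + 144)) = 453*(I*sqrt(1234) + 136) = 453*(136 + I*sqrt(1234)) = 61608 + 453*I*sqrt(1234)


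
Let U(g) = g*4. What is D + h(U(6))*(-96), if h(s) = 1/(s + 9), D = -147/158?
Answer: -6673/1738 ≈ -3.8395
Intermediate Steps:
D = -147/158 (D = -147*1/158 = -147/158 ≈ -0.93038)
U(g) = 4*g
h(s) = 1/(9 + s)
D + h(U(6))*(-96) = -147/158 - 96/(9 + 4*6) = -147/158 - 96/(9 + 24) = -147/158 - 96/33 = -147/158 + (1/33)*(-96) = -147/158 - 32/11 = -6673/1738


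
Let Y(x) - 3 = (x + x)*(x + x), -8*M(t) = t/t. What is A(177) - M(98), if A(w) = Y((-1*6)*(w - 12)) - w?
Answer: 31361809/8 ≈ 3.9202e+6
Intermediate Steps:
M(t) = -⅛ (M(t) = -t/(8*t) = -⅛*1 = -⅛)
Y(x) = 3 + 4*x² (Y(x) = 3 + (x + x)*(x + x) = 3 + (2*x)*(2*x) = 3 + 4*x²)
A(w) = 3 - w + 4*(72 - 6*w)² (A(w) = (3 + 4*((-1*6)*(w - 12))²) - w = (3 + 4*(-6*(-12 + w))²) - w = (3 + 4*(72 - 6*w)²) - w = 3 - w + 4*(72 - 6*w)²)
A(177) - M(98) = (3 - 1*177 + 144*(-12 + 177)²) - 1*(-⅛) = (3 - 177 + 144*165²) + ⅛ = (3 - 177 + 144*27225) + ⅛ = (3 - 177 + 3920400) + ⅛ = 3920226 + ⅛ = 31361809/8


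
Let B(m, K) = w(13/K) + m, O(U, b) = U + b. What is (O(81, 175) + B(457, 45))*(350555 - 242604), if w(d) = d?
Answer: 3465011198/45 ≈ 7.7000e+7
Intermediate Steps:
B(m, K) = m + 13/K (B(m, K) = 13/K + m = m + 13/K)
(O(81, 175) + B(457, 45))*(350555 - 242604) = ((81 + 175) + (457 + 13/45))*(350555 - 242604) = (256 + (457 + 13*(1/45)))*107951 = (256 + (457 + 13/45))*107951 = (256 + 20578/45)*107951 = (32098/45)*107951 = 3465011198/45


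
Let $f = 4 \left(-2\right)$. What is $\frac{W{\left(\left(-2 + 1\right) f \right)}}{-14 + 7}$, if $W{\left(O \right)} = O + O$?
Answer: $- \frac{16}{7} \approx -2.2857$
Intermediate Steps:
$f = -8$
$W{\left(O \right)} = 2 O$
$\frac{W{\left(\left(-2 + 1\right) f \right)}}{-14 + 7} = \frac{2 \left(-2 + 1\right) \left(-8\right)}{-14 + 7} = \frac{2 \left(\left(-1\right) \left(-8\right)\right)}{-7} = 2 \cdot 8 \left(- \frac{1}{7}\right) = 16 \left(- \frac{1}{7}\right) = - \frac{16}{7}$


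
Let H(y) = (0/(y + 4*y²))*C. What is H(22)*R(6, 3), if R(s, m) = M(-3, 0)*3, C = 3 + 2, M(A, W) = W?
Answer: 0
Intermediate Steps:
C = 5
R(s, m) = 0 (R(s, m) = 0*3 = 0)
H(y) = 0 (H(y) = (0/(y + 4*y²))*5 = 0*5 = 0)
H(22)*R(6, 3) = 0*0 = 0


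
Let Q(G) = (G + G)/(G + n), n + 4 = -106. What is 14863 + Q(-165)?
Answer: 74321/5 ≈ 14864.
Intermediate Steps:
n = -110 (n = -4 - 106 = -110)
Q(G) = 2*G/(-110 + G) (Q(G) = (G + G)/(G - 110) = (2*G)/(-110 + G) = 2*G/(-110 + G))
14863 + Q(-165) = 14863 + 2*(-165)/(-110 - 165) = 14863 + 2*(-165)/(-275) = 14863 + 2*(-165)*(-1/275) = 14863 + 6/5 = 74321/5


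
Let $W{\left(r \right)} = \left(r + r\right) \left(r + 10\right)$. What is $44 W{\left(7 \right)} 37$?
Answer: $387464$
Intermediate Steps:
$W{\left(r \right)} = 2 r \left(10 + r\right)$
$44 W{\left(7 \right)} 37 = 44 \cdot 2 \cdot 7 \left(10 + 7\right) 37 = 44 \cdot 2 \cdot 7 \cdot 17 \cdot 37 = 44 \cdot 238 \cdot 37 = 10472 \cdot 37 = 387464$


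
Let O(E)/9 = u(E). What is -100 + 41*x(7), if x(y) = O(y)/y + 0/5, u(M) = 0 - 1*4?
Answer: -2176/7 ≈ -310.86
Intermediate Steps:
u(M) = -4 (u(M) = 0 - 4 = -4)
O(E) = -36 (O(E) = 9*(-4) = -36)
x(y) = -36/y (x(y) = -36/y + 0/5 = -36/y + 0*(⅕) = -36/y + 0 = -36/y)
-100 + 41*x(7) = -100 + 41*(-36/7) = -100 - 1476/7 = -2176/7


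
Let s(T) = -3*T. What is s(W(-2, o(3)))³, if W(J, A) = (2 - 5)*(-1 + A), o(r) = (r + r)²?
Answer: 31255875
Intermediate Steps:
o(r) = 4*r² (o(r) = (2*r)² = 4*r²)
W(J, A) = 3 - 3*A (W(J, A) = -3*(-1 + A) = 3 - 3*A)
s(W(-2, o(3)))³ = (-3*(3 - 12*3²))³ = (-3*(3 - 12*9))³ = (-3*(3 - 3*36))³ = (-3*(3 - 108))³ = (-3*(-105))³ = 315³ = 31255875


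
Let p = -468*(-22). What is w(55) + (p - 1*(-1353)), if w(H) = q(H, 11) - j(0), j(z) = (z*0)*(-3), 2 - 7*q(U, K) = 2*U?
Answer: 81435/7 ≈ 11634.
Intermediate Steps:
q(U, K) = 2/7 - 2*U/7
j(z) = 0 (j(z) = 0*(-3) = 0)
p = 10296
w(H) = 2/7 - 2*H/7 (w(H) = (2/7 - 2*H/7) - 1*0 = (2/7 - 2*H/7) + 0 = 2/7 - 2*H/7)
w(55) + (p - 1*(-1353)) = (2/7 - 2/7*55) + (10296 - 1*(-1353)) = (2/7 - 110/7) + (10296 + 1353) = -108/7 + 11649 = 81435/7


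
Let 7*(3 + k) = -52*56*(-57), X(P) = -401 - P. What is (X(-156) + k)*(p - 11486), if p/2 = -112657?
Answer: -5556275200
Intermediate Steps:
p = -225314 (p = 2*(-112657) = -225314)
k = 23709 (k = -3 + (-52*56*(-57))/7 = -3 + (-2912*(-57))/7 = -3 + (1/7)*165984 = -3 + 23712 = 23709)
(X(-156) + k)*(p - 11486) = ((-401 - 1*(-156)) + 23709)*(-225314 - 11486) = ((-401 + 156) + 23709)*(-236800) = (-245 + 23709)*(-236800) = 23464*(-236800) = -5556275200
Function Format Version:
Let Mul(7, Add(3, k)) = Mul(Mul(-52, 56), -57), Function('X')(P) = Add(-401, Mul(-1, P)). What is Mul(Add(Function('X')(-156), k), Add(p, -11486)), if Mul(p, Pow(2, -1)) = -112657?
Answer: -5556275200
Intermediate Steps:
p = -225314 (p = Mul(2, -112657) = -225314)
k = 23709 (k = Add(-3, Mul(Rational(1, 7), Mul(Mul(-52, 56), -57))) = Add(-3, Mul(Rational(1, 7), Mul(-2912, -57))) = Add(-3, Mul(Rational(1, 7), 165984)) = Add(-3, 23712) = 23709)
Mul(Add(Function('X')(-156), k), Add(p, -11486)) = Mul(Add(Add(-401, Mul(-1, -156)), 23709), Add(-225314, -11486)) = Mul(Add(Add(-401, 156), 23709), -236800) = Mul(Add(-245, 23709), -236800) = Mul(23464, -236800) = -5556275200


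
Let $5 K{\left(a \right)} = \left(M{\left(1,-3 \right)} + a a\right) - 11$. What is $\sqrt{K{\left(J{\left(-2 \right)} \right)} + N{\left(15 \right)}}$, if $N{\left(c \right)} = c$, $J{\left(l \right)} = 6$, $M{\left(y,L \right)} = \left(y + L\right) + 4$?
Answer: $\frac{\sqrt{510}}{5} \approx 4.5166$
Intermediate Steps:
$M{\left(y,L \right)} = 4 + L + y$ ($M{\left(y,L \right)} = \left(L + y\right) + 4 = 4 + L + y$)
$K{\left(a \right)} = - \frac{9}{5} + \frac{a^{2}}{5}$ ($K{\left(a \right)} = \frac{\left(\left(4 - 3 + 1\right) + a a\right) - 11}{5} = \frac{\left(2 + a^{2}\right) - 11}{5} = \frac{-9 + a^{2}}{5} = - \frac{9}{5} + \frac{a^{2}}{5}$)
$\sqrt{K{\left(J{\left(-2 \right)} \right)} + N{\left(15 \right)}} = \sqrt{\left(- \frac{9}{5} + \frac{6^{2}}{5}\right) + 15} = \sqrt{\left(- \frac{9}{5} + \frac{1}{5} \cdot 36\right) + 15} = \sqrt{\left(- \frac{9}{5} + \frac{36}{5}\right) + 15} = \sqrt{\frac{27}{5} + 15} = \sqrt{\frac{102}{5}} = \frac{\sqrt{510}}{5}$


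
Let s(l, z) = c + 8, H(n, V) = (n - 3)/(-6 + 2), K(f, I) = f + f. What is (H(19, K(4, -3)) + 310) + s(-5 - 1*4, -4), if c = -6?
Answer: 308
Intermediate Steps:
K(f, I) = 2*f
H(n, V) = ¾ - n/4 (H(n, V) = (-3 + n)/(-4) = (-3 + n)*(-¼) = ¾ - n/4)
s(l, z) = 2 (s(l, z) = -6 + 8 = 2)
(H(19, K(4, -3)) + 310) + s(-5 - 1*4, -4) = ((¾ - ¼*19) + 310) + 2 = ((¾ - 19/4) + 310) + 2 = (-4 + 310) + 2 = 306 + 2 = 308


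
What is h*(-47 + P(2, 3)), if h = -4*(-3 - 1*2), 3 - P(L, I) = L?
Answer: -920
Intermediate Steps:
P(L, I) = 3 - L
h = 20 (h = -4*(-3 - 2) = -4*(-5) = 20)
h*(-47 + P(2, 3)) = 20*(-47 + (3 - 1*2)) = 20*(-47 + (3 - 2)) = 20*(-47 + 1) = 20*(-46) = -920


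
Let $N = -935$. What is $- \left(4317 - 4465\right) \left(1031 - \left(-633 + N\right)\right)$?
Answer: $384652$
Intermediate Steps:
$- \left(4317 - 4465\right) \left(1031 - \left(-633 + N\right)\right) = - \left(4317 - 4465\right) \left(1031 + \left(633 - -935\right)\right) = - \left(-148\right) \left(1031 + \left(633 + 935\right)\right) = - \left(-148\right) \left(1031 + 1568\right) = - \left(-148\right) 2599 = \left(-1\right) \left(-384652\right) = 384652$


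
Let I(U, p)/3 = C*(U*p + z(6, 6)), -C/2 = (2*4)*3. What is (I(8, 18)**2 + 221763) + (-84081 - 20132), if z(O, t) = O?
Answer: 466677550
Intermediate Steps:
C = -48 (C = -2*2*4*3 = -16*3 = -2*24 = -48)
I(U, p) = -864 - 144*U*p (I(U, p) = 3*(-48*(U*p + 6)) = 3*(-48*(6 + U*p)) = 3*(-288 - 48*U*p) = -864 - 144*U*p)
(I(8, 18)**2 + 221763) + (-84081 - 20132) = ((-864 - 144*8*18)**2 + 221763) + (-84081 - 20132) = ((-864 - 20736)**2 + 221763) - 104213 = ((-21600)**2 + 221763) - 104213 = (466560000 + 221763) - 104213 = 466781763 - 104213 = 466677550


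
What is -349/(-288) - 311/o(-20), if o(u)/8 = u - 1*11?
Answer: 22015/8928 ≈ 2.4658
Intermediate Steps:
o(u) = -88 + 8*u (o(u) = 8*(u - 1*11) = 8*(u - 11) = 8*(-11 + u) = -88 + 8*u)
-349/(-288) - 311/o(-20) = -349/(-288) - 311/(-88 + 8*(-20)) = -349*(-1/288) - 311/(-88 - 160) = 349/288 - 311/(-248) = 349/288 - 311*(-1/248) = 349/288 + 311/248 = 22015/8928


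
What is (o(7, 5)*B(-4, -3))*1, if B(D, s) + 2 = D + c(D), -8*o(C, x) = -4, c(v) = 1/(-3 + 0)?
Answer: -19/6 ≈ -3.1667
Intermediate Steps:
c(v) = -1/3 (c(v) = 1/(-3) = -1/3)
o(C, x) = 1/2 (o(C, x) = -1/8*(-4) = 1/2)
B(D, s) = -7/3 + D (B(D, s) = -2 + (D - 1/3) = -2 + (-1/3 + D) = -7/3 + D)
(o(7, 5)*B(-4, -3))*1 = ((-7/3 - 4)/2)*1 = ((1/2)*(-19/3))*1 = -19/6*1 = -19/6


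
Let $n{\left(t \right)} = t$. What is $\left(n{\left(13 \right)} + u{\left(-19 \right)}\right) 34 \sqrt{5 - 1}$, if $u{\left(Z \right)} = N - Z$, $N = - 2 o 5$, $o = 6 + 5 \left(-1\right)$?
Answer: $1496$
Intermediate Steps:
$o = 1$ ($o = 6 - 5 = 1$)
$N = -10$ ($N = \left(-2\right) 1 \cdot 5 = \left(-2\right) 5 = -10$)
$u{\left(Z \right)} = -10 - Z$
$\left(n{\left(13 \right)} + u{\left(-19 \right)}\right) 34 \sqrt{5 - 1} = \left(13 - -9\right) 34 \sqrt{5 - 1} = \left(13 + \left(-10 + 19\right)\right) 34 \sqrt{4} = \left(13 + 9\right) 34 \cdot 2 = 22 \cdot 68 = 1496$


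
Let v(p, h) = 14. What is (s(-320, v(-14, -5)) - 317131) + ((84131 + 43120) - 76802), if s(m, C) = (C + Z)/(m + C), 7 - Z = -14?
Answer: -81604727/306 ≈ -2.6668e+5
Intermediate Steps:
Z = 21 (Z = 7 - 1*(-14) = 7 + 14 = 21)
s(m, C) = (21 + C)/(C + m) (s(m, C) = (C + 21)/(m + C) = (21 + C)/(C + m))
(s(-320, v(-14, -5)) - 317131) + ((84131 + 43120) - 76802) = ((21 + 14)/(14 - 320) - 317131) + ((84131 + 43120) - 76802) = (35/(-306) - 317131) + (127251 - 76802) = (-1/306*35 - 317131) + 50449 = (-35/306 - 317131) + 50449 = -97042121/306 + 50449 = -81604727/306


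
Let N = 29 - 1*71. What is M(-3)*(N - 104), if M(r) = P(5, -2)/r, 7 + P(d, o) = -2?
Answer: -438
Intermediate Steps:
N = -42 (N = 29 - 71 = -42)
P(d, o) = -9 (P(d, o) = -7 - 2 = -9)
M(r) = -9/r
M(-3)*(N - 104) = (-9/(-3))*(-42 - 104) = -9*(-⅓)*(-146) = 3*(-146) = -438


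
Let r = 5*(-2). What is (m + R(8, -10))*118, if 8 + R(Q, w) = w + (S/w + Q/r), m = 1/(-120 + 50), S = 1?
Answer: -78116/35 ≈ -2231.9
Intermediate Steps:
m = -1/70 (m = 1/(-70) = -1/70 ≈ -0.014286)
r = -10
R(Q, w) = -8 + w + 1/w - Q/10 (R(Q, w) = -8 + (w + (1/w + Q/(-10))) = -8 + (w + (1/w + Q*(-⅒))) = -8 + (w + (1/w - Q/10)) = -8 + (w + 1/w - Q/10) = -8 + w + 1/w - Q/10)
(m + R(8, -10))*118 = (-1/70 + (-8 - 10 + 1/(-10) - ⅒*8))*118 = (-1/70 + (-8 - 10 - ⅒ - ⅘))*118 = (-1/70 - 189/10)*118 = -662/35*118 = -78116/35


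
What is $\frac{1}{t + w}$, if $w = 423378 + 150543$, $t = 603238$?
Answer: $\frac{1}{1177159} \approx 8.495 \cdot 10^{-7}$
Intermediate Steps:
$w = 573921$
$\frac{1}{t + w} = \frac{1}{603238 + 573921} = \frac{1}{1177159}$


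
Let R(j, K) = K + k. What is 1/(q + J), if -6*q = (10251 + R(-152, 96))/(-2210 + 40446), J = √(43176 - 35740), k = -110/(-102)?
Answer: 96481443663/15905489786611883 + 55613615868954*√11/15905489786611883 ≈ 0.011603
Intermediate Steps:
k = 55/51 (k = -110*(-1/102) = 55/51 ≈ 1.0784)
R(j, K) = 55/51 + K (R(j, K) = K + 55/51 = 55/51 + K)
J = 26*√11 (J = √7436 = 26*√11 ≈ 86.232)
q = -65969/1462527 (q = -(10251 + (55/51 + 96))/(6*(-2210 + 40446)) = -(10251 + 4951/51)/(6*38236) = -263876/(153*38236) = -⅙*131938/487509 = -65969/1462527 ≈ -0.045106)
1/(q + J) = 1/(-65969/1462527 + 26*√11)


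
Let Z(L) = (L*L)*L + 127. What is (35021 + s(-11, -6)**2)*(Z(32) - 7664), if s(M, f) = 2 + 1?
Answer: 883841930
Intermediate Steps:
Z(L) = 127 + L**3 (Z(L) = L**2*L + 127 = L**3 + 127 = 127 + L**3)
s(M, f) = 3
(35021 + s(-11, -6)**2)*(Z(32) - 7664) = (35021 + 3**2)*((127 + 32**3) - 7664) = (35021 + 9)*((127 + 32768) - 7664) = 35030*(32895 - 7664) = 35030*25231 = 883841930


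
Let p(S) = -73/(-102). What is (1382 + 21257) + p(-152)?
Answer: 2309251/102 ≈ 22640.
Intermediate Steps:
p(S) = 73/102 (p(S) = -73*(-1/102) = 73/102)
(1382 + 21257) + p(-152) = (1382 + 21257) + 73/102 = 22639 + 73/102 = 2309251/102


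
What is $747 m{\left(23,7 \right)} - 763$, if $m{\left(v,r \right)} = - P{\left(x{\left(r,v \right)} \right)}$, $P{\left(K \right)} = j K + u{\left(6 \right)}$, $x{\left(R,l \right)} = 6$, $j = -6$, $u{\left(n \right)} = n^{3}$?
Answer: $-135223$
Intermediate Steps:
$P{\left(K \right)} = 216 - 6 K$ ($P{\left(K \right)} = - 6 K + 6^{3} = - 6 K + 216 = 216 - 6 K$)
$m{\left(v,r \right)} = -180$ ($m{\left(v,r \right)} = - (216 - 36) = \left(-1\right) 180 = -180$)
$747 m{\left(23,7 \right)} - 763 = 747 \left(-180\right) - 763 = -134460 - 763 = -135223$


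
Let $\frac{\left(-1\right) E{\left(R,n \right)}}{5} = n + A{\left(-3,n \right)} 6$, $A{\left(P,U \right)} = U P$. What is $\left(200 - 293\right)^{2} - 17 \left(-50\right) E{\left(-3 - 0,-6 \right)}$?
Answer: $-424851$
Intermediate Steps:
$A{\left(P,U \right)} = P U$
$E{\left(R,n \right)} = 85 n$ ($E{\left(R,n \right)} = - 5 \left(n + - 3 n 6\right) = - 5 \left(n - 18 n\right) = - 5 \left(- 17 n\right) = 85 n$)
$\left(200 - 293\right)^{2} - 17 \left(-50\right) E{\left(-3 - 0,-6 \right)} = \left(200 - 293\right)^{2} - 17 \left(-50\right) 85 \left(-6\right) = \left(-93\right)^{2} - \left(-850\right) \left(-510\right) = 8649 - 433500 = -424851$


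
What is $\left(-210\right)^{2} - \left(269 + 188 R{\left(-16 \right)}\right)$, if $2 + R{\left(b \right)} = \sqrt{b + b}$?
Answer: $44207 - 752 i \sqrt{2} \approx 44207.0 - 1063.5 i$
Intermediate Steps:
$R{\left(b \right)} = -2 + \sqrt{2} \sqrt{b}$ ($R{\left(b \right)} = -2 + \sqrt{b + b} = -2 + \sqrt{2 b} = -2 + \sqrt{2} \sqrt{b}$)
$\left(-210\right)^{2} - \left(269 + 188 R{\left(-16 \right)}\right) = \left(-210\right)^{2} - \left(269 + 188 \left(-2 + \sqrt{2} \sqrt{-16}\right)\right) = 44100 - \left(269 + 188 \left(-2 + \sqrt{2} \cdot 4 i\right)\right) = 44100 - \left(269 + 188 \left(-2 + 4 i \sqrt{2}\right)\right) = 44100 - \left(-107 + 752 i \sqrt{2}\right) = 44100 + \left(107 - 752 i \sqrt{2}\right) = 44207 - 752 i \sqrt{2}$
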